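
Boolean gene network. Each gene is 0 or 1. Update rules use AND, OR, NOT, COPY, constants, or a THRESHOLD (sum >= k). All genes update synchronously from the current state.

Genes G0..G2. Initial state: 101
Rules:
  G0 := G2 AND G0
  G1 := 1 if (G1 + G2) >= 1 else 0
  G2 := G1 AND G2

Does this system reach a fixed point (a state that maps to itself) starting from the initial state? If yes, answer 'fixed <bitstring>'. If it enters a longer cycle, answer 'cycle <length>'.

Step 0: 101
Step 1: G0=G2&G0=1&1=1 G1=(0+1>=1)=1 G2=G1&G2=0&1=0 -> 110
Step 2: G0=G2&G0=0&1=0 G1=(1+0>=1)=1 G2=G1&G2=1&0=0 -> 010
Step 3: G0=G2&G0=0&0=0 G1=(1+0>=1)=1 G2=G1&G2=1&0=0 -> 010
Fixed point reached at step 2: 010

Answer: fixed 010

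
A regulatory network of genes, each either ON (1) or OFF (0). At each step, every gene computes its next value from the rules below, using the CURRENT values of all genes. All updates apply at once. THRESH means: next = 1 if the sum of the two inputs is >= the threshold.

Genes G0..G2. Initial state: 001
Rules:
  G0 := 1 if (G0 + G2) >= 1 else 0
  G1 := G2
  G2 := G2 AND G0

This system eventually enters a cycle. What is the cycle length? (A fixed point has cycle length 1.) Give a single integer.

Step 0: 001
Step 1: G0=(0+1>=1)=1 G1=G2=1 G2=G2&G0=1&0=0 -> 110
Step 2: G0=(1+0>=1)=1 G1=G2=0 G2=G2&G0=0&1=0 -> 100
Step 3: G0=(1+0>=1)=1 G1=G2=0 G2=G2&G0=0&1=0 -> 100
State from step 3 equals state from step 2 -> cycle length 1

Answer: 1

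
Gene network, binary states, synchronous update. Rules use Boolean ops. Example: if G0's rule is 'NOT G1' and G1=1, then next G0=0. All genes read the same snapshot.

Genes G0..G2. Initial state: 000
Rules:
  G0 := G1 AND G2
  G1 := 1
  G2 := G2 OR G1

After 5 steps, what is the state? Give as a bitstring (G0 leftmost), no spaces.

Step 1: G0=G1&G2=0&0=0 G1=1(const) G2=G2|G1=0|0=0 -> 010
Step 2: G0=G1&G2=1&0=0 G1=1(const) G2=G2|G1=0|1=1 -> 011
Step 3: G0=G1&G2=1&1=1 G1=1(const) G2=G2|G1=1|1=1 -> 111
Step 4: G0=G1&G2=1&1=1 G1=1(const) G2=G2|G1=1|1=1 -> 111
Step 5: G0=G1&G2=1&1=1 G1=1(const) G2=G2|G1=1|1=1 -> 111

111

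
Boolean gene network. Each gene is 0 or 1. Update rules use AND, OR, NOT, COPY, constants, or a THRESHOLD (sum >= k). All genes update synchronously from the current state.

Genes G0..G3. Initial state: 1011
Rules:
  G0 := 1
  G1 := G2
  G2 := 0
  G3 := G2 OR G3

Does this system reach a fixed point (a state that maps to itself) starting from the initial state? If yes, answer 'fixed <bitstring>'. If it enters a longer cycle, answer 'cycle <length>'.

Answer: fixed 1001

Derivation:
Step 0: 1011
Step 1: G0=1(const) G1=G2=1 G2=0(const) G3=G2|G3=1|1=1 -> 1101
Step 2: G0=1(const) G1=G2=0 G2=0(const) G3=G2|G3=0|1=1 -> 1001
Step 3: G0=1(const) G1=G2=0 G2=0(const) G3=G2|G3=0|1=1 -> 1001
Fixed point reached at step 2: 1001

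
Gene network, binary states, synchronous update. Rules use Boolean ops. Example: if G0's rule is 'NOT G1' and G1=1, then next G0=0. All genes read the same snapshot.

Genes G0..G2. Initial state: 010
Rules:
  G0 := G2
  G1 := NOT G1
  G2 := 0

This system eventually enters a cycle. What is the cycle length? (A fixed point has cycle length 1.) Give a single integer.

Step 0: 010
Step 1: G0=G2=0 G1=NOT G1=NOT 1=0 G2=0(const) -> 000
Step 2: G0=G2=0 G1=NOT G1=NOT 0=1 G2=0(const) -> 010
State from step 2 equals state from step 0 -> cycle length 2

Answer: 2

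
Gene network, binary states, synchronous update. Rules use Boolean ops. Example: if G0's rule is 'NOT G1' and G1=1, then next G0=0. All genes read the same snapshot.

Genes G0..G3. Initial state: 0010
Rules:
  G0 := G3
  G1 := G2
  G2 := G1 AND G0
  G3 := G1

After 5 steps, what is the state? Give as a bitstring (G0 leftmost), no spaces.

Step 1: G0=G3=0 G1=G2=1 G2=G1&G0=0&0=0 G3=G1=0 -> 0100
Step 2: G0=G3=0 G1=G2=0 G2=G1&G0=1&0=0 G3=G1=1 -> 0001
Step 3: G0=G3=1 G1=G2=0 G2=G1&G0=0&0=0 G3=G1=0 -> 1000
Step 4: G0=G3=0 G1=G2=0 G2=G1&G0=0&1=0 G3=G1=0 -> 0000
Step 5: G0=G3=0 G1=G2=0 G2=G1&G0=0&0=0 G3=G1=0 -> 0000

0000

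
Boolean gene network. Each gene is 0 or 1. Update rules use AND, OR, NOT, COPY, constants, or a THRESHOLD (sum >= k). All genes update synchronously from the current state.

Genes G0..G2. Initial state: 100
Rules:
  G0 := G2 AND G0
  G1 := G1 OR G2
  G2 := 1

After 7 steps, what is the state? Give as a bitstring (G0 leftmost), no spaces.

Step 1: G0=G2&G0=0&1=0 G1=G1|G2=0|0=0 G2=1(const) -> 001
Step 2: G0=G2&G0=1&0=0 G1=G1|G2=0|1=1 G2=1(const) -> 011
Step 3: G0=G2&G0=1&0=0 G1=G1|G2=1|1=1 G2=1(const) -> 011
Step 4: G0=G2&G0=1&0=0 G1=G1|G2=1|1=1 G2=1(const) -> 011
Step 5: G0=G2&G0=1&0=0 G1=G1|G2=1|1=1 G2=1(const) -> 011
Step 6: G0=G2&G0=1&0=0 G1=G1|G2=1|1=1 G2=1(const) -> 011
Step 7: G0=G2&G0=1&0=0 G1=G1|G2=1|1=1 G2=1(const) -> 011

011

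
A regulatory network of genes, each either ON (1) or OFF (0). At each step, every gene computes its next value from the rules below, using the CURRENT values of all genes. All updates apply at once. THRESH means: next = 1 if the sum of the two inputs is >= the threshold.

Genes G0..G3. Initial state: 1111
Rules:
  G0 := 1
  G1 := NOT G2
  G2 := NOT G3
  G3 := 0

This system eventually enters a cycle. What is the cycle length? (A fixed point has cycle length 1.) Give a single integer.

Answer: 1

Derivation:
Step 0: 1111
Step 1: G0=1(const) G1=NOT G2=NOT 1=0 G2=NOT G3=NOT 1=0 G3=0(const) -> 1000
Step 2: G0=1(const) G1=NOT G2=NOT 0=1 G2=NOT G3=NOT 0=1 G3=0(const) -> 1110
Step 3: G0=1(const) G1=NOT G2=NOT 1=0 G2=NOT G3=NOT 0=1 G3=0(const) -> 1010
Step 4: G0=1(const) G1=NOT G2=NOT 1=0 G2=NOT G3=NOT 0=1 G3=0(const) -> 1010
State from step 4 equals state from step 3 -> cycle length 1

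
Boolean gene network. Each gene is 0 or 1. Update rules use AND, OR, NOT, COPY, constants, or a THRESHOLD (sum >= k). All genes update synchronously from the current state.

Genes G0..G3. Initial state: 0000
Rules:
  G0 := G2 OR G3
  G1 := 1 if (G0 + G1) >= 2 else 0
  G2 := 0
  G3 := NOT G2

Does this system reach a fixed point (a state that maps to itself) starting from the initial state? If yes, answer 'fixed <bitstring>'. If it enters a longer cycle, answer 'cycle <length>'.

Answer: fixed 1001

Derivation:
Step 0: 0000
Step 1: G0=G2|G3=0|0=0 G1=(0+0>=2)=0 G2=0(const) G3=NOT G2=NOT 0=1 -> 0001
Step 2: G0=G2|G3=0|1=1 G1=(0+0>=2)=0 G2=0(const) G3=NOT G2=NOT 0=1 -> 1001
Step 3: G0=G2|G3=0|1=1 G1=(1+0>=2)=0 G2=0(const) G3=NOT G2=NOT 0=1 -> 1001
Fixed point reached at step 2: 1001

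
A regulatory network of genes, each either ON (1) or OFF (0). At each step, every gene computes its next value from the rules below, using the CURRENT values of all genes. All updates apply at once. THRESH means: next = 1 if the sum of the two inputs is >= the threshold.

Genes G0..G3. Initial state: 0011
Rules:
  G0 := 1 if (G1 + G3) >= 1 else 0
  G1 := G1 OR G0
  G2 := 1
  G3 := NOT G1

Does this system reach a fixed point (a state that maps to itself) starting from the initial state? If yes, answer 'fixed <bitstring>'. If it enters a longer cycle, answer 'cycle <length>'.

Step 0: 0011
Step 1: G0=(0+1>=1)=1 G1=G1|G0=0|0=0 G2=1(const) G3=NOT G1=NOT 0=1 -> 1011
Step 2: G0=(0+1>=1)=1 G1=G1|G0=0|1=1 G2=1(const) G3=NOT G1=NOT 0=1 -> 1111
Step 3: G0=(1+1>=1)=1 G1=G1|G0=1|1=1 G2=1(const) G3=NOT G1=NOT 1=0 -> 1110
Step 4: G0=(1+0>=1)=1 G1=G1|G0=1|1=1 G2=1(const) G3=NOT G1=NOT 1=0 -> 1110
Fixed point reached at step 3: 1110

Answer: fixed 1110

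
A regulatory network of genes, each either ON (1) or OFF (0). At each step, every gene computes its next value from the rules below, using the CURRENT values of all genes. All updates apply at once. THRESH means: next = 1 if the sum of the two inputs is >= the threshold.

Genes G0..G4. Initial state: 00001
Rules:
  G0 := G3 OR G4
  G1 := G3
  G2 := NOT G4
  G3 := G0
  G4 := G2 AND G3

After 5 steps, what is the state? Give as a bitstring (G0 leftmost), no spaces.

Step 1: G0=G3|G4=0|1=1 G1=G3=0 G2=NOT G4=NOT 1=0 G3=G0=0 G4=G2&G3=0&0=0 -> 10000
Step 2: G0=G3|G4=0|0=0 G1=G3=0 G2=NOT G4=NOT 0=1 G3=G0=1 G4=G2&G3=0&0=0 -> 00110
Step 3: G0=G3|G4=1|0=1 G1=G3=1 G2=NOT G4=NOT 0=1 G3=G0=0 G4=G2&G3=1&1=1 -> 11101
Step 4: G0=G3|G4=0|1=1 G1=G3=0 G2=NOT G4=NOT 1=0 G3=G0=1 G4=G2&G3=1&0=0 -> 10010
Step 5: G0=G3|G4=1|0=1 G1=G3=1 G2=NOT G4=NOT 0=1 G3=G0=1 G4=G2&G3=0&1=0 -> 11110

11110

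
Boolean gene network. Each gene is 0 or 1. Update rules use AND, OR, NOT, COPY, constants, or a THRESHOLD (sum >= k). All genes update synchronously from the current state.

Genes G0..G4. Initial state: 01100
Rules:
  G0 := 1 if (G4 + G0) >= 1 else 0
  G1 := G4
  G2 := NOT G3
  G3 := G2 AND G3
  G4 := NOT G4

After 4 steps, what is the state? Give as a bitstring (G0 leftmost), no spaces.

Step 1: G0=(0+0>=1)=0 G1=G4=0 G2=NOT G3=NOT 0=1 G3=G2&G3=1&0=0 G4=NOT G4=NOT 0=1 -> 00101
Step 2: G0=(1+0>=1)=1 G1=G4=1 G2=NOT G3=NOT 0=1 G3=G2&G3=1&0=0 G4=NOT G4=NOT 1=0 -> 11100
Step 3: G0=(0+1>=1)=1 G1=G4=0 G2=NOT G3=NOT 0=1 G3=G2&G3=1&0=0 G4=NOT G4=NOT 0=1 -> 10101
Step 4: G0=(1+1>=1)=1 G1=G4=1 G2=NOT G3=NOT 0=1 G3=G2&G3=1&0=0 G4=NOT G4=NOT 1=0 -> 11100

11100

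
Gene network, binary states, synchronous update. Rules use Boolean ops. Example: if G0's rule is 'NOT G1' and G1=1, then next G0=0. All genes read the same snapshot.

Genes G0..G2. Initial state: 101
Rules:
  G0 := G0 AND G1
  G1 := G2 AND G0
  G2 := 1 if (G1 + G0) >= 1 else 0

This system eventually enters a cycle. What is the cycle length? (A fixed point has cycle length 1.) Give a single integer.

Step 0: 101
Step 1: G0=G0&G1=1&0=0 G1=G2&G0=1&1=1 G2=(0+1>=1)=1 -> 011
Step 2: G0=G0&G1=0&1=0 G1=G2&G0=1&0=0 G2=(1+0>=1)=1 -> 001
Step 3: G0=G0&G1=0&0=0 G1=G2&G0=1&0=0 G2=(0+0>=1)=0 -> 000
Step 4: G0=G0&G1=0&0=0 G1=G2&G0=0&0=0 G2=(0+0>=1)=0 -> 000
State from step 4 equals state from step 3 -> cycle length 1

Answer: 1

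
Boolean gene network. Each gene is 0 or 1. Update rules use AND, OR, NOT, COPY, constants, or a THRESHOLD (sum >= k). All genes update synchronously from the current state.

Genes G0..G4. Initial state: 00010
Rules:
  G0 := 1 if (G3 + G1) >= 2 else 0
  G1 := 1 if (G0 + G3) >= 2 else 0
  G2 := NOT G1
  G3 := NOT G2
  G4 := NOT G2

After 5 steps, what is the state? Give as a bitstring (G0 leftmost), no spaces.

Step 1: G0=(1+0>=2)=0 G1=(0+1>=2)=0 G2=NOT G1=NOT 0=1 G3=NOT G2=NOT 0=1 G4=NOT G2=NOT 0=1 -> 00111
Step 2: G0=(1+0>=2)=0 G1=(0+1>=2)=0 G2=NOT G1=NOT 0=1 G3=NOT G2=NOT 1=0 G4=NOT G2=NOT 1=0 -> 00100
Step 3: G0=(0+0>=2)=0 G1=(0+0>=2)=0 G2=NOT G1=NOT 0=1 G3=NOT G2=NOT 1=0 G4=NOT G2=NOT 1=0 -> 00100
Step 4: G0=(0+0>=2)=0 G1=(0+0>=2)=0 G2=NOT G1=NOT 0=1 G3=NOT G2=NOT 1=0 G4=NOT G2=NOT 1=0 -> 00100
Step 5: G0=(0+0>=2)=0 G1=(0+0>=2)=0 G2=NOT G1=NOT 0=1 G3=NOT G2=NOT 1=0 G4=NOT G2=NOT 1=0 -> 00100

00100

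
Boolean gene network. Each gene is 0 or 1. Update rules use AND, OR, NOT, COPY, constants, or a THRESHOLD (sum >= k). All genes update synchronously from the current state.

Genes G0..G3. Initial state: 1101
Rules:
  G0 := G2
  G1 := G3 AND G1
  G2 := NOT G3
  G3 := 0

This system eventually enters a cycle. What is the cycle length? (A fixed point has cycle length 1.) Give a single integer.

Answer: 1

Derivation:
Step 0: 1101
Step 1: G0=G2=0 G1=G3&G1=1&1=1 G2=NOT G3=NOT 1=0 G3=0(const) -> 0100
Step 2: G0=G2=0 G1=G3&G1=0&1=0 G2=NOT G3=NOT 0=1 G3=0(const) -> 0010
Step 3: G0=G2=1 G1=G3&G1=0&0=0 G2=NOT G3=NOT 0=1 G3=0(const) -> 1010
Step 4: G0=G2=1 G1=G3&G1=0&0=0 G2=NOT G3=NOT 0=1 G3=0(const) -> 1010
State from step 4 equals state from step 3 -> cycle length 1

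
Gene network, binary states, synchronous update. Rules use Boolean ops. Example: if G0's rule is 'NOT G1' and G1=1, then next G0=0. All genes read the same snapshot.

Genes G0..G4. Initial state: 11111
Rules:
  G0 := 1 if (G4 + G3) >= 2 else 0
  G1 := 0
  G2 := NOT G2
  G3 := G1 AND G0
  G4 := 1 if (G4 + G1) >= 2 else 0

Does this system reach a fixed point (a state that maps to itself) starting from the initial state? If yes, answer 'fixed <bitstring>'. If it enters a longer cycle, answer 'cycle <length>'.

Answer: cycle 2

Derivation:
Step 0: 11111
Step 1: G0=(1+1>=2)=1 G1=0(const) G2=NOT G2=NOT 1=0 G3=G1&G0=1&1=1 G4=(1+1>=2)=1 -> 10011
Step 2: G0=(1+1>=2)=1 G1=0(const) G2=NOT G2=NOT 0=1 G3=G1&G0=0&1=0 G4=(1+0>=2)=0 -> 10100
Step 3: G0=(0+0>=2)=0 G1=0(const) G2=NOT G2=NOT 1=0 G3=G1&G0=0&1=0 G4=(0+0>=2)=0 -> 00000
Step 4: G0=(0+0>=2)=0 G1=0(const) G2=NOT G2=NOT 0=1 G3=G1&G0=0&0=0 G4=(0+0>=2)=0 -> 00100
Step 5: G0=(0+0>=2)=0 G1=0(const) G2=NOT G2=NOT 1=0 G3=G1&G0=0&0=0 G4=(0+0>=2)=0 -> 00000
Cycle of length 2 starting at step 3 -> no fixed point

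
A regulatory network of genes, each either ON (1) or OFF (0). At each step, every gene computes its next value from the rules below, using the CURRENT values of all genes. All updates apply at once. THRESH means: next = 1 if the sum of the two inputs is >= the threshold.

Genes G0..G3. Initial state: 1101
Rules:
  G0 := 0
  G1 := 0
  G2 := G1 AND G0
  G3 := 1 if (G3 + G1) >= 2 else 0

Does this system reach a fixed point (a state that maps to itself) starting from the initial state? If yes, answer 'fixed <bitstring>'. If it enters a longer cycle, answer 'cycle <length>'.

Step 0: 1101
Step 1: G0=0(const) G1=0(const) G2=G1&G0=1&1=1 G3=(1+1>=2)=1 -> 0011
Step 2: G0=0(const) G1=0(const) G2=G1&G0=0&0=0 G3=(1+0>=2)=0 -> 0000
Step 3: G0=0(const) G1=0(const) G2=G1&G0=0&0=0 G3=(0+0>=2)=0 -> 0000
Fixed point reached at step 2: 0000

Answer: fixed 0000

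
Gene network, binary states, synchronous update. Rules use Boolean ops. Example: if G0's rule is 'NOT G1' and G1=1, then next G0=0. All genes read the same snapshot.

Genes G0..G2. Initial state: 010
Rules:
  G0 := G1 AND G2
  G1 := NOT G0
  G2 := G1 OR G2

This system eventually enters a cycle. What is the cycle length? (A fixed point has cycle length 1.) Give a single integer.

Answer: 4

Derivation:
Step 0: 010
Step 1: G0=G1&G2=1&0=0 G1=NOT G0=NOT 0=1 G2=G1|G2=1|0=1 -> 011
Step 2: G0=G1&G2=1&1=1 G1=NOT G0=NOT 0=1 G2=G1|G2=1|1=1 -> 111
Step 3: G0=G1&G2=1&1=1 G1=NOT G0=NOT 1=0 G2=G1|G2=1|1=1 -> 101
Step 4: G0=G1&G2=0&1=0 G1=NOT G0=NOT 1=0 G2=G1|G2=0|1=1 -> 001
Step 5: G0=G1&G2=0&1=0 G1=NOT G0=NOT 0=1 G2=G1|G2=0|1=1 -> 011
State from step 5 equals state from step 1 -> cycle length 4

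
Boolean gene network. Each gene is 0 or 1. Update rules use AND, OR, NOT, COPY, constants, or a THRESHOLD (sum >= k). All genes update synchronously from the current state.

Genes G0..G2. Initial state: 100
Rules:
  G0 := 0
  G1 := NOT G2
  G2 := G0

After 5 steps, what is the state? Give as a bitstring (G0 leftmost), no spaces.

Step 1: G0=0(const) G1=NOT G2=NOT 0=1 G2=G0=1 -> 011
Step 2: G0=0(const) G1=NOT G2=NOT 1=0 G2=G0=0 -> 000
Step 3: G0=0(const) G1=NOT G2=NOT 0=1 G2=G0=0 -> 010
Step 4: G0=0(const) G1=NOT G2=NOT 0=1 G2=G0=0 -> 010
Step 5: G0=0(const) G1=NOT G2=NOT 0=1 G2=G0=0 -> 010

010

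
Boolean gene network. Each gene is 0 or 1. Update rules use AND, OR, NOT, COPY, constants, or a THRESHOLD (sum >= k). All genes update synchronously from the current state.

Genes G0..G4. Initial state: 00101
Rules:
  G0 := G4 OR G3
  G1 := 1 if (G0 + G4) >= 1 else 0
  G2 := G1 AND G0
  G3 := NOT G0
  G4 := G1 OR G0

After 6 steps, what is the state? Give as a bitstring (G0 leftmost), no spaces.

Step 1: G0=G4|G3=1|0=1 G1=(0+1>=1)=1 G2=G1&G0=0&0=0 G3=NOT G0=NOT 0=1 G4=G1|G0=0|0=0 -> 11010
Step 2: G0=G4|G3=0|1=1 G1=(1+0>=1)=1 G2=G1&G0=1&1=1 G3=NOT G0=NOT 1=0 G4=G1|G0=1|1=1 -> 11101
Step 3: G0=G4|G3=1|0=1 G1=(1+1>=1)=1 G2=G1&G0=1&1=1 G3=NOT G0=NOT 1=0 G4=G1|G0=1|1=1 -> 11101
Step 4: G0=G4|G3=1|0=1 G1=(1+1>=1)=1 G2=G1&G0=1&1=1 G3=NOT G0=NOT 1=0 G4=G1|G0=1|1=1 -> 11101
Step 5: G0=G4|G3=1|0=1 G1=(1+1>=1)=1 G2=G1&G0=1&1=1 G3=NOT G0=NOT 1=0 G4=G1|G0=1|1=1 -> 11101
Step 6: G0=G4|G3=1|0=1 G1=(1+1>=1)=1 G2=G1&G0=1&1=1 G3=NOT G0=NOT 1=0 G4=G1|G0=1|1=1 -> 11101

11101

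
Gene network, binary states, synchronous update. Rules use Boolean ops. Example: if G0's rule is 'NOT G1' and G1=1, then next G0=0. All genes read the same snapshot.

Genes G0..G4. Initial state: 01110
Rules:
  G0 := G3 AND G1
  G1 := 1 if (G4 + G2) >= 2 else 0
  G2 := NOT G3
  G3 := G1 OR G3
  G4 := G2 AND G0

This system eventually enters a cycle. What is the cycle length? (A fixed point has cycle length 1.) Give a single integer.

Answer: 1

Derivation:
Step 0: 01110
Step 1: G0=G3&G1=1&1=1 G1=(0+1>=2)=0 G2=NOT G3=NOT 1=0 G3=G1|G3=1|1=1 G4=G2&G0=1&0=0 -> 10010
Step 2: G0=G3&G1=1&0=0 G1=(0+0>=2)=0 G2=NOT G3=NOT 1=0 G3=G1|G3=0|1=1 G4=G2&G0=0&1=0 -> 00010
Step 3: G0=G3&G1=1&0=0 G1=(0+0>=2)=0 G2=NOT G3=NOT 1=0 G3=G1|G3=0|1=1 G4=G2&G0=0&0=0 -> 00010
State from step 3 equals state from step 2 -> cycle length 1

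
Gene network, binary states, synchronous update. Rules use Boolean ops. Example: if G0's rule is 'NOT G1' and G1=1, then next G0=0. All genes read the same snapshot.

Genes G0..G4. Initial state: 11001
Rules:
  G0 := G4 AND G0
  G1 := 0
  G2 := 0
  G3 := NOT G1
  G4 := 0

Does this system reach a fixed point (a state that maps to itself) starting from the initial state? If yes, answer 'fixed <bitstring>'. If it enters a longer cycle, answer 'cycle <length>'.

Step 0: 11001
Step 1: G0=G4&G0=1&1=1 G1=0(const) G2=0(const) G3=NOT G1=NOT 1=0 G4=0(const) -> 10000
Step 2: G0=G4&G0=0&1=0 G1=0(const) G2=0(const) G3=NOT G1=NOT 0=1 G4=0(const) -> 00010
Step 3: G0=G4&G0=0&0=0 G1=0(const) G2=0(const) G3=NOT G1=NOT 0=1 G4=0(const) -> 00010
Fixed point reached at step 2: 00010

Answer: fixed 00010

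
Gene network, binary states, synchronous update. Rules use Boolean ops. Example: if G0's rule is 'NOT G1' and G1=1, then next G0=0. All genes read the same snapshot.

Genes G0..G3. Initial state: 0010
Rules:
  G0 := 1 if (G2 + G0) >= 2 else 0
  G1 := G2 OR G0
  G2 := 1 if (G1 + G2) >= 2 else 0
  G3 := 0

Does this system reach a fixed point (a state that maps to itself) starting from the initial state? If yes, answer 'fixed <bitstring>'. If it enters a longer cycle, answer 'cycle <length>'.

Answer: fixed 0000

Derivation:
Step 0: 0010
Step 1: G0=(1+0>=2)=0 G1=G2|G0=1|0=1 G2=(0+1>=2)=0 G3=0(const) -> 0100
Step 2: G0=(0+0>=2)=0 G1=G2|G0=0|0=0 G2=(1+0>=2)=0 G3=0(const) -> 0000
Step 3: G0=(0+0>=2)=0 G1=G2|G0=0|0=0 G2=(0+0>=2)=0 G3=0(const) -> 0000
Fixed point reached at step 2: 0000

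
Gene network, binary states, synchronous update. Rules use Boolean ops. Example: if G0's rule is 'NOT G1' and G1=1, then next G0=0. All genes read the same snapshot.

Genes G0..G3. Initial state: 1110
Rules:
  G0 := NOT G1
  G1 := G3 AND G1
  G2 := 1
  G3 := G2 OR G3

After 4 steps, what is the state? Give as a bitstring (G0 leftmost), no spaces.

Step 1: G0=NOT G1=NOT 1=0 G1=G3&G1=0&1=0 G2=1(const) G3=G2|G3=1|0=1 -> 0011
Step 2: G0=NOT G1=NOT 0=1 G1=G3&G1=1&0=0 G2=1(const) G3=G2|G3=1|1=1 -> 1011
Step 3: G0=NOT G1=NOT 0=1 G1=G3&G1=1&0=0 G2=1(const) G3=G2|G3=1|1=1 -> 1011
Step 4: G0=NOT G1=NOT 0=1 G1=G3&G1=1&0=0 G2=1(const) G3=G2|G3=1|1=1 -> 1011

1011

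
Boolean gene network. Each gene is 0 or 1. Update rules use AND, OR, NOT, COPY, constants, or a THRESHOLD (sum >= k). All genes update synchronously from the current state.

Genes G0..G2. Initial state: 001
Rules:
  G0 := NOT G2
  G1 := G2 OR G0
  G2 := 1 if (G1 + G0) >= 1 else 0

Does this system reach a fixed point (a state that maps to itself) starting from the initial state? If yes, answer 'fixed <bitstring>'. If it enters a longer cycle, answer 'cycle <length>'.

Answer: fixed 011

Derivation:
Step 0: 001
Step 1: G0=NOT G2=NOT 1=0 G1=G2|G0=1|0=1 G2=(0+0>=1)=0 -> 010
Step 2: G0=NOT G2=NOT 0=1 G1=G2|G0=0|0=0 G2=(1+0>=1)=1 -> 101
Step 3: G0=NOT G2=NOT 1=0 G1=G2|G0=1|1=1 G2=(0+1>=1)=1 -> 011
Step 4: G0=NOT G2=NOT 1=0 G1=G2|G0=1|0=1 G2=(1+0>=1)=1 -> 011
Fixed point reached at step 3: 011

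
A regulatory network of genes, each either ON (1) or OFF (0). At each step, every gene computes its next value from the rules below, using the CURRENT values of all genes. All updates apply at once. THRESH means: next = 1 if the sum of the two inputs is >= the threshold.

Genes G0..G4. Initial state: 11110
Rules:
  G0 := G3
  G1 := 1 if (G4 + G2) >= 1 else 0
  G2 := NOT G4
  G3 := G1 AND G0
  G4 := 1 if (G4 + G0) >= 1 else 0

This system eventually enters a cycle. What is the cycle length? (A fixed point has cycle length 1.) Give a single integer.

Answer: 1

Derivation:
Step 0: 11110
Step 1: G0=G3=1 G1=(0+1>=1)=1 G2=NOT G4=NOT 0=1 G3=G1&G0=1&1=1 G4=(0+1>=1)=1 -> 11111
Step 2: G0=G3=1 G1=(1+1>=1)=1 G2=NOT G4=NOT 1=0 G3=G1&G0=1&1=1 G4=(1+1>=1)=1 -> 11011
Step 3: G0=G3=1 G1=(1+0>=1)=1 G2=NOT G4=NOT 1=0 G3=G1&G0=1&1=1 G4=(1+1>=1)=1 -> 11011
State from step 3 equals state from step 2 -> cycle length 1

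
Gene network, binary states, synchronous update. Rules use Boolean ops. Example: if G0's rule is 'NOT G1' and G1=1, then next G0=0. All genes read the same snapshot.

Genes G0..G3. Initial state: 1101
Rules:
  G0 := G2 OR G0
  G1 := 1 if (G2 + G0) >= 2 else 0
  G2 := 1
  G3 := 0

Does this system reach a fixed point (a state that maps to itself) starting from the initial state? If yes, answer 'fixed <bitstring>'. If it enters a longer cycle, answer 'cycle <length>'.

Step 0: 1101
Step 1: G0=G2|G0=0|1=1 G1=(0+1>=2)=0 G2=1(const) G3=0(const) -> 1010
Step 2: G0=G2|G0=1|1=1 G1=(1+1>=2)=1 G2=1(const) G3=0(const) -> 1110
Step 3: G0=G2|G0=1|1=1 G1=(1+1>=2)=1 G2=1(const) G3=0(const) -> 1110
Fixed point reached at step 2: 1110

Answer: fixed 1110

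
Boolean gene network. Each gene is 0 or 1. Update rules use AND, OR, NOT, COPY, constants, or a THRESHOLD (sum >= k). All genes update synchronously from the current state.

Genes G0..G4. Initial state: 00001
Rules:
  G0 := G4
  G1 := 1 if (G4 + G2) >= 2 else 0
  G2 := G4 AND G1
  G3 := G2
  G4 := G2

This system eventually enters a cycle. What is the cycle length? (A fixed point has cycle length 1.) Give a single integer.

Answer: 1

Derivation:
Step 0: 00001
Step 1: G0=G4=1 G1=(1+0>=2)=0 G2=G4&G1=1&0=0 G3=G2=0 G4=G2=0 -> 10000
Step 2: G0=G4=0 G1=(0+0>=2)=0 G2=G4&G1=0&0=0 G3=G2=0 G4=G2=0 -> 00000
Step 3: G0=G4=0 G1=(0+0>=2)=0 G2=G4&G1=0&0=0 G3=G2=0 G4=G2=0 -> 00000
State from step 3 equals state from step 2 -> cycle length 1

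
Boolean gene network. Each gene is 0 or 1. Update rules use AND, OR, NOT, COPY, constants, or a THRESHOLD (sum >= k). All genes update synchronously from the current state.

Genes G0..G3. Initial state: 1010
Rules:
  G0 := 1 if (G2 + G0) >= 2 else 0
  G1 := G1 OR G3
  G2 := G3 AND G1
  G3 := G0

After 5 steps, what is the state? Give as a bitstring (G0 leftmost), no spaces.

Step 1: G0=(1+1>=2)=1 G1=G1|G3=0|0=0 G2=G3&G1=0&0=0 G3=G0=1 -> 1001
Step 2: G0=(0+1>=2)=0 G1=G1|G3=0|1=1 G2=G3&G1=1&0=0 G3=G0=1 -> 0101
Step 3: G0=(0+0>=2)=0 G1=G1|G3=1|1=1 G2=G3&G1=1&1=1 G3=G0=0 -> 0110
Step 4: G0=(1+0>=2)=0 G1=G1|G3=1|0=1 G2=G3&G1=0&1=0 G3=G0=0 -> 0100
Step 5: G0=(0+0>=2)=0 G1=G1|G3=1|0=1 G2=G3&G1=0&1=0 G3=G0=0 -> 0100

0100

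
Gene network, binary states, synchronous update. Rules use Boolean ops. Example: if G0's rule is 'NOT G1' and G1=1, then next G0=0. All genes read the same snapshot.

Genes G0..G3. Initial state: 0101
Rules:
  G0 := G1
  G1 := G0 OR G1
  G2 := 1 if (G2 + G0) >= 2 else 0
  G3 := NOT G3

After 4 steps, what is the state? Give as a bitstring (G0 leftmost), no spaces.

Step 1: G0=G1=1 G1=G0|G1=0|1=1 G2=(0+0>=2)=0 G3=NOT G3=NOT 1=0 -> 1100
Step 2: G0=G1=1 G1=G0|G1=1|1=1 G2=(0+1>=2)=0 G3=NOT G3=NOT 0=1 -> 1101
Step 3: G0=G1=1 G1=G0|G1=1|1=1 G2=(0+1>=2)=0 G3=NOT G3=NOT 1=0 -> 1100
Step 4: G0=G1=1 G1=G0|G1=1|1=1 G2=(0+1>=2)=0 G3=NOT G3=NOT 0=1 -> 1101

1101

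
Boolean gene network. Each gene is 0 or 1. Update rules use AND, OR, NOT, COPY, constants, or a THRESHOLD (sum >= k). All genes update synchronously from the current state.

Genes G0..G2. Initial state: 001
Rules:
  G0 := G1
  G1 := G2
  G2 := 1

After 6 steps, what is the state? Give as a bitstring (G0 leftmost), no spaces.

Step 1: G0=G1=0 G1=G2=1 G2=1(const) -> 011
Step 2: G0=G1=1 G1=G2=1 G2=1(const) -> 111
Step 3: G0=G1=1 G1=G2=1 G2=1(const) -> 111
Step 4: G0=G1=1 G1=G2=1 G2=1(const) -> 111
Step 5: G0=G1=1 G1=G2=1 G2=1(const) -> 111
Step 6: G0=G1=1 G1=G2=1 G2=1(const) -> 111

111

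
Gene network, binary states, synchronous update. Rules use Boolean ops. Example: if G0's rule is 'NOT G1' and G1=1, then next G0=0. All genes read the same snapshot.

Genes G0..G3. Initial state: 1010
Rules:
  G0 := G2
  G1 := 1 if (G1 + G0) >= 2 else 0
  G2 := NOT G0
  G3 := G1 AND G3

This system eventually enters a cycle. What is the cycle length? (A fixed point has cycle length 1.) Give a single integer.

Step 0: 1010
Step 1: G0=G2=1 G1=(0+1>=2)=0 G2=NOT G0=NOT 1=0 G3=G1&G3=0&0=0 -> 1000
Step 2: G0=G2=0 G1=(0+1>=2)=0 G2=NOT G0=NOT 1=0 G3=G1&G3=0&0=0 -> 0000
Step 3: G0=G2=0 G1=(0+0>=2)=0 G2=NOT G0=NOT 0=1 G3=G1&G3=0&0=0 -> 0010
Step 4: G0=G2=1 G1=(0+0>=2)=0 G2=NOT G0=NOT 0=1 G3=G1&G3=0&0=0 -> 1010
State from step 4 equals state from step 0 -> cycle length 4

Answer: 4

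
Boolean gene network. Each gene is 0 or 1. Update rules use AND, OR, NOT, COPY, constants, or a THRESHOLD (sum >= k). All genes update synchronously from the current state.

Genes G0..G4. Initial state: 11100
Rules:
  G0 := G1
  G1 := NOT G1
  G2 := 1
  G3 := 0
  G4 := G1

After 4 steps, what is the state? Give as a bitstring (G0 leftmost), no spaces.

Step 1: G0=G1=1 G1=NOT G1=NOT 1=0 G2=1(const) G3=0(const) G4=G1=1 -> 10101
Step 2: G0=G1=0 G1=NOT G1=NOT 0=1 G2=1(const) G3=0(const) G4=G1=0 -> 01100
Step 3: G0=G1=1 G1=NOT G1=NOT 1=0 G2=1(const) G3=0(const) G4=G1=1 -> 10101
Step 4: G0=G1=0 G1=NOT G1=NOT 0=1 G2=1(const) G3=0(const) G4=G1=0 -> 01100

01100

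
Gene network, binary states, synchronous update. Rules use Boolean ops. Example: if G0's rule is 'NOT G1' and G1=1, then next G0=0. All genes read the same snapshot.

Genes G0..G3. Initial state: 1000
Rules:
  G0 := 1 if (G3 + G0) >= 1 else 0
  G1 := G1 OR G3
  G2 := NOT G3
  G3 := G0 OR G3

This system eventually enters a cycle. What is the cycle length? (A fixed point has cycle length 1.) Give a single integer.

Step 0: 1000
Step 1: G0=(0+1>=1)=1 G1=G1|G3=0|0=0 G2=NOT G3=NOT 0=1 G3=G0|G3=1|0=1 -> 1011
Step 2: G0=(1+1>=1)=1 G1=G1|G3=0|1=1 G2=NOT G3=NOT 1=0 G3=G0|G3=1|1=1 -> 1101
Step 3: G0=(1+1>=1)=1 G1=G1|G3=1|1=1 G2=NOT G3=NOT 1=0 G3=G0|G3=1|1=1 -> 1101
State from step 3 equals state from step 2 -> cycle length 1

Answer: 1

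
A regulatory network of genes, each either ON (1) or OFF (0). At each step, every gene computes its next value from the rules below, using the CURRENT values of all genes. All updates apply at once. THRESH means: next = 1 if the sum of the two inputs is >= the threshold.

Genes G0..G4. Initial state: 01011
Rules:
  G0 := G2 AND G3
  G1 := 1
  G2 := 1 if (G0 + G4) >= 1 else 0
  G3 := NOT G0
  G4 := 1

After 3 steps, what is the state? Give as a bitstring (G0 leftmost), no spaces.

Step 1: G0=G2&G3=0&1=0 G1=1(const) G2=(0+1>=1)=1 G3=NOT G0=NOT 0=1 G4=1(const) -> 01111
Step 2: G0=G2&G3=1&1=1 G1=1(const) G2=(0+1>=1)=1 G3=NOT G0=NOT 0=1 G4=1(const) -> 11111
Step 3: G0=G2&G3=1&1=1 G1=1(const) G2=(1+1>=1)=1 G3=NOT G0=NOT 1=0 G4=1(const) -> 11101

11101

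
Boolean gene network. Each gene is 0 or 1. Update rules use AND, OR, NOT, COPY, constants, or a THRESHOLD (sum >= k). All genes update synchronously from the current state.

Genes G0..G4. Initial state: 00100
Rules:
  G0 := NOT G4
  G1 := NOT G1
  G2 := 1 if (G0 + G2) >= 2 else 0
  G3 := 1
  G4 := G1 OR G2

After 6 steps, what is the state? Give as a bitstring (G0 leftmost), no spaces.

Step 1: G0=NOT G4=NOT 0=1 G1=NOT G1=NOT 0=1 G2=(0+1>=2)=0 G3=1(const) G4=G1|G2=0|1=1 -> 11011
Step 2: G0=NOT G4=NOT 1=0 G1=NOT G1=NOT 1=0 G2=(1+0>=2)=0 G3=1(const) G4=G1|G2=1|0=1 -> 00011
Step 3: G0=NOT G4=NOT 1=0 G1=NOT G1=NOT 0=1 G2=(0+0>=2)=0 G3=1(const) G4=G1|G2=0|0=0 -> 01010
Step 4: G0=NOT G4=NOT 0=1 G1=NOT G1=NOT 1=0 G2=(0+0>=2)=0 G3=1(const) G4=G1|G2=1|0=1 -> 10011
Step 5: G0=NOT G4=NOT 1=0 G1=NOT G1=NOT 0=1 G2=(1+0>=2)=0 G3=1(const) G4=G1|G2=0|0=0 -> 01010
Step 6: G0=NOT G4=NOT 0=1 G1=NOT G1=NOT 1=0 G2=(0+0>=2)=0 G3=1(const) G4=G1|G2=1|0=1 -> 10011

10011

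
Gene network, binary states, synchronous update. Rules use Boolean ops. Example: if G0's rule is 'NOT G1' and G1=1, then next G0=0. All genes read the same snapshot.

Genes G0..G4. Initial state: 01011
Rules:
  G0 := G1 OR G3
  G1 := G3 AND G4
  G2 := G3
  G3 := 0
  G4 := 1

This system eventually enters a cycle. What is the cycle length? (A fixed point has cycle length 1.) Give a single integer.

Answer: 1

Derivation:
Step 0: 01011
Step 1: G0=G1|G3=1|1=1 G1=G3&G4=1&1=1 G2=G3=1 G3=0(const) G4=1(const) -> 11101
Step 2: G0=G1|G3=1|0=1 G1=G3&G4=0&1=0 G2=G3=0 G3=0(const) G4=1(const) -> 10001
Step 3: G0=G1|G3=0|0=0 G1=G3&G4=0&1=0 G2=G3=0 G3=0(const) G4=1(const) -> 00001
Step 4: G0=G1|G3=0|0=0 G1=G3&G4=0&1=0 G2=G3=0 G3=0(const) G4=1(const) -> 00001
State from step 4 equals state from step 3 -> cycle length 1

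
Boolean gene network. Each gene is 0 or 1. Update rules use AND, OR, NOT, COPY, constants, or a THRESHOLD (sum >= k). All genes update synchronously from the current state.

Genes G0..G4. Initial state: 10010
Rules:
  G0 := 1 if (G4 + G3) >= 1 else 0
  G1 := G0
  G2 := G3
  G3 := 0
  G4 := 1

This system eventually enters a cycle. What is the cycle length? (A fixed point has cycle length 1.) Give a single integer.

Step 0: 10010
Step 1: G0=(0+1>=1)=1 G1=G0=1 G2=G3=1 G3=0(const) G4=1(const) -> 11101
Step 2: G0=(1+0>=1)=1 G1=G0=1 G2=G3=0 G3=0(const) G4=1(const) -> 11001
Step 3: G0=(1+0>=1)=1 G1=G0=1 G2=G3=0 G3=0(const) G4=1(const) -> 11001
State from step 3 equals state from step 2 -> cycle length 1

Answer: 1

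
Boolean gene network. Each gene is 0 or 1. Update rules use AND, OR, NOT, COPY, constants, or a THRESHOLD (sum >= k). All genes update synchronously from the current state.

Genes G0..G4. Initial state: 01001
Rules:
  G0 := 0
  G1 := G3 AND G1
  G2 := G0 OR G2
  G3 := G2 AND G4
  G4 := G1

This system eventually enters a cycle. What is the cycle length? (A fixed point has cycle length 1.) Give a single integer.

Answer: 1

Derivation:
Step 0: 01001
Step 1: G0=0(const) G1=G3&G1=0&1=0 G2=G0|G2=0|0=0 G3=G2&G4=0&1=0 G4=G1=1 -> 00001
Step 2: G0=0(const) G1=G3&G1=0&0=0 G2=G0|G2=0|0=0 G3=G2&G4=0&1=0 G4=G1=0 -> 00000
Step 3: G0=0(const) G1=G3&G1=0&0=0 G2=G0|G2=0|0=0 G3=G2&G4=0&0=0 G4=G1=0 -> 00000
State from step 3 equals state from step 2 -> cycle length 1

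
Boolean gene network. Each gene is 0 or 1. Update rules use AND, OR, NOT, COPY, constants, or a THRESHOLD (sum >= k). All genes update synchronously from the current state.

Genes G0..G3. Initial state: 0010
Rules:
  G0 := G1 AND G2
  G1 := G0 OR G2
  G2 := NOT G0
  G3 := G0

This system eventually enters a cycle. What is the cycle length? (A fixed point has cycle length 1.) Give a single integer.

Step 0: 0010
Step 1: G0=G1&G2=0&1=0 G1=G0|G2=0|1=1 G2=NOT G0=NOT 0=1 G3=G0=0 -> 0110
Step 2: G0=G1&G2=1&1=1 G1=G0|G2=0|1=1 G2=NOT G0=NOT 0=1 G3=G0=0 -> 1110
Step 3: G0=G1&G2=1&1=1 G1=G0|G2=1|1=1 G2=NOT G0=NOT 1=0 G3=G0=1 -> 1101
Step 4: G0=G1&G2=1&0=0 G1=G0|G2=1|0=1 G2=NOT G0=NOT 1=0 G3=G0=1 -> 0101
Step 5: G0=G1&G2=1&0=0 G1=G0|G2=0|0=0 G2=NOT G0=NOT 0=1 G3=G0=0 -> 0010
State from step 5 equals state from step 0 -> cycle length 5

Answer: 5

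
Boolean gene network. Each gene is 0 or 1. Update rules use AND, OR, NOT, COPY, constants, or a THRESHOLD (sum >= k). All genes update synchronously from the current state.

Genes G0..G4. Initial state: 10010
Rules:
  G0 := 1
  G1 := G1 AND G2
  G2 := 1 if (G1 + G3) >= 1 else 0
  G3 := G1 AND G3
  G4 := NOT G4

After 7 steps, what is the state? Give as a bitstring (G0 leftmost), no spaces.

Step 1: G0=1(const) G1=G1&G2=0&0=0 G2=(0+1>=1)=1 G3=G1&G3=0&1=0 G4=NOT G4=NOT 0=1 -> 10101
Step 2: G0=1(const) G1=G1&G2=0&1=0 G2=(0+0>=1)=0 G3=G1&G3=0&0=0 G4=NOT G4=NOT 1=0 -> 10000
Step 3: G0=1(const) G1=G1&G2=0&0=0 G2=(0+0>=1)=0 G3=G1&G3=0&0=0 G4=NOT G4=NOT 0=1 -> 10001
Step 4: G0=1(const) G1=G1&G2=0&0=0 G2=(0+0>=1)=0 G3=G1&G3=0&0=0 G4=NOT G4=NOT 1=0 -> 10000
Step 5: G0=1(const) G1=G1&G2=0&0=0 G2=(0+0>=1)=0 G3=G1&G3=0&0=0 G4=NOT G4=NOT 0=1 -> 10001
Step 6: G0=1(const) G1=G1&G2=0&0=0 G2=(0+0>=1)=0 G3=G1&G3=0&0=0 G4=NOT G4=NOT 1=0 -> 10000
Step 7: G0=1(const) G1=G1&G2=0&0=0 G2=(0+0>=1)=0 G3=G1&G3=0&0=0 G4=NOT G4=NOT 0=1 -> 10001

10001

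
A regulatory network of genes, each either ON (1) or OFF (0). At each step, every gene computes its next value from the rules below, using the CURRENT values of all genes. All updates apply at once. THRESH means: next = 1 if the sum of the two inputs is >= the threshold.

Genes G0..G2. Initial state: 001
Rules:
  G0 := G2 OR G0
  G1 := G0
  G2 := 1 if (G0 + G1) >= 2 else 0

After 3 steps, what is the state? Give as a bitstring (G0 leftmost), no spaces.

Step 1: G0=G2|G0=1|0=1 G1=G0=0 G2=(0+0>=2)=0 -> 100
Step 2: G0=G2|G0=0|1=1 G1=G0=1 G2=(1+0>=2)=0 -> 110
Step 3: G0=G2|G0=0|1=1 G1=G0=1 G2=(1+1>=2)=1 -> 111

111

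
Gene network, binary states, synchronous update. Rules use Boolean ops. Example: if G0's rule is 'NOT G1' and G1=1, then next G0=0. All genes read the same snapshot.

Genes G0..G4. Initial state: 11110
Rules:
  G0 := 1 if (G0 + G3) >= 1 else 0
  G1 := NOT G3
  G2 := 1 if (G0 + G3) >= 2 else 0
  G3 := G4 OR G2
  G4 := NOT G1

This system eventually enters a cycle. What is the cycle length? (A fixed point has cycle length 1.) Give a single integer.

Answer: 1

Derivation:
Step 0: 11110
Step 1: G0=(1+1>=1)=1 G1=NOT G3=NOT 1=0 G2=(1+1>=2)=1 G3=G4|G2=0|1=1 G4=NOT G1=NOT 1=0 -> 10110
Step 2: G0=(1+1>=1)=1 G1=NOT G3=NOT 1=0 G2=(1+1>=2)=1 G3=G4|G2=0|1=1 G4=NOT G1=NOT 0=1 -> 10111
Step 3: G0=(1+1>=1)=1 G1=NOT G3=NOT 1=0 G2=(1+1>=2)=1 G3=G4|G2=1|1=1 G4=NOT G1=NOT 0=1 -> 10111
State from step 3 equals state from step 2 -> cycle length 1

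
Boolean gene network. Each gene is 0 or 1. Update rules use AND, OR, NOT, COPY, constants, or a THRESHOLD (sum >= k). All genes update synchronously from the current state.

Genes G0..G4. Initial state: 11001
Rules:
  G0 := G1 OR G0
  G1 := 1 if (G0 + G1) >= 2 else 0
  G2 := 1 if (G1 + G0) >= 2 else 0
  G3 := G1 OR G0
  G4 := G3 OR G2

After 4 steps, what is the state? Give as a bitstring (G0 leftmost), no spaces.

Step 1: G0=G1|G0=1|1=1 G1=(1+1>=2)=1 G2=(1+1>=2)=1 G3=G1|G0=1|1=1 G4=G3|G2=0|0=0 -> 11110
Step 2: G0=G1|G0=1|1=1 G1=(1+1>=2)=1 G2=(1+1>=2)=1 G3=G1|G0=1|1=1 G4=G3|G2=1|1=1 -> 11111
Step 3: G0=G1|G0=1|1=1 G1=(1+1>=2)=1 G2=(1+1>=2)=1 G3=G1|G0=1|1=1 G4=G3|G2=1|1=1 -> 11111
Step 4: G0=G1|G0=1|1=1 G1=(1+1>=2)=1 G2=(1+1>=2)=1 G3=G1|G0=1|1=1 G4=G3|G2=1|1=1 -> 11111

11111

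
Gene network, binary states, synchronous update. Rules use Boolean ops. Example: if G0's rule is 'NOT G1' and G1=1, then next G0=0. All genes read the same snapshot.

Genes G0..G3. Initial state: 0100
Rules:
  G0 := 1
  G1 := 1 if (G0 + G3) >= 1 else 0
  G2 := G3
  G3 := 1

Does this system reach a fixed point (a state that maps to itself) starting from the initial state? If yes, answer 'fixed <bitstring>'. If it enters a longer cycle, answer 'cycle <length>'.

Answer: fixed 1111

Derivation:
Step 0: 0100
Step 1: G0=1(const) G1=(0+0>=1)=0 G2=G3=0 G3=1(const) -> 1001
Step 2: G0=1(const) G1=(1+1>=1)=1 G2=G3=1 G3=1(const) -> 1111
Step 3: G0=1(const) G1=(1+1>=1)=1 G2=G3=1 G3=1(const) -> 1111
Fixed point reached at step 2: 1111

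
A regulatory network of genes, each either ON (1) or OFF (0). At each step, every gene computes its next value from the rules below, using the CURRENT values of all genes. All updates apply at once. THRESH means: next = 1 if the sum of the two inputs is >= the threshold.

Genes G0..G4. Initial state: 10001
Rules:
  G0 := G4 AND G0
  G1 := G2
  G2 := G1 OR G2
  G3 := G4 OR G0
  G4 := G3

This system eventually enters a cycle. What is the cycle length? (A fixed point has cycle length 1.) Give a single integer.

Step 0: 10001
Step 1: G0=G4&G0=1&1=1 G1=G2=0 G2=G1|G2=0|0=0 G3=G4|G0=1|1=1 G4=G3=0 -> 10010
Step 2: G0=G4&G0=0&1=0 G1=G2=0 G2=G1|G2=0|0=0 G3=G4|G0=0|1=1 G4=G3=1 -> 00011
Step 3: G0=G4&G0=1&0=0 G1=G2=0 G2=G1|G2=0|0=0 G3=G4|G0=1|0=1 G4=G3=1 -> 00011
State from step 3 equals state from step 2 -> cycle length 1

Answer: 1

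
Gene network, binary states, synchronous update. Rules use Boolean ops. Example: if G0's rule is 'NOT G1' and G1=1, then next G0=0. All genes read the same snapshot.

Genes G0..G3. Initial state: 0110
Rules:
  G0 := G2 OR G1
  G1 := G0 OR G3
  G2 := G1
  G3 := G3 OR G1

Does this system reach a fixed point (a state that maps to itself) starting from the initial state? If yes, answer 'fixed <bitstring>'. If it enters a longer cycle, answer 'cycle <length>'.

Answer: fixed 1111

Derivation:
Step 0: 0110
Step 1: G0=G2|G1=1|1=1 G1=G0|G3=0|0=0 G2=G1=1 G3=G3|G1=0|1=1 -> 1011
Step 2: G0=G2|G1=1|0=1 G1=G0|G3=1|1=1 G2=G1=0 G3=G3|G1=1|0=1 -> 1101
Step 3: G0=G2|G1=0|1=1 G1=G0|G3=1|1=1 G2=G1=1 G3=G3|G1=1|1=1 -> 1111
Step 4: G0=G2|G1=1|1=1 G1=G0|G3=1|1=1 G2=G1=1 G3=G3|G1=1|1=1 -> 1111
Fixed point reached at step 3: 1111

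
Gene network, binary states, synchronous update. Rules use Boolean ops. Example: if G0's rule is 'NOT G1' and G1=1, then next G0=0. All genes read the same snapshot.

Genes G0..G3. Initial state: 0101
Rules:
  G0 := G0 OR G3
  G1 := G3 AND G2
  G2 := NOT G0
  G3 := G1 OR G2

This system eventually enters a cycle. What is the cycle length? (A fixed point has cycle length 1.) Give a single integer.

Answer: 1

Derivation:
Step 0: 0101
Step 1: G0=G0|G3=0|1=1 G1=G3&G2=1&0=0 G2=NOT G0=NOT 0=1 G3=G1|G2=1|0=1 -> 1011
Step 2: G0=G0|G3=1|1=1 G1=G3&G2=1&1=1 G2=NOT G0=NOT 1=0 G3=G1|G2=0|1=1 -> 1101
Step 3: G0=G0|G3=1|1=1 G1=G3&G2=1&0=0 G2=NOT G0=NOT 1=0 G3=G1|G2=1|0=1 -> 1001
Step 4: G0=G0|G3=1|1=1 G1=G3&G2=1&0=0 G2=NOT G0=NOT 1=0 G3=G1|G2=0|0=0 -> 1000
Step 5: G0=G0|G3=1|0=1 G1=G3&G2=0&0=0 G2=NOT G0=NOT 1=0 G3=G1|G2=0|0=0 -> 1000
State from step 5 equals state from step 4 -> cycle length 1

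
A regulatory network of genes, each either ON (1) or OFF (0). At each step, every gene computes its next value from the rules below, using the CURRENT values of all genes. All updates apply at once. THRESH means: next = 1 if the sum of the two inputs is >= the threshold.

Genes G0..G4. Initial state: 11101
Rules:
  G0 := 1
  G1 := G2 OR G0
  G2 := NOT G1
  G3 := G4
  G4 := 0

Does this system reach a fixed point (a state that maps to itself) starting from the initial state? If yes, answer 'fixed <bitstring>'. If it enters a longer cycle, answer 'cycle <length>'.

Step 0: 11101
Step 1: G0=1(const) G1=G2|G0=1|1=1 G2=NOT G1=NOT 1=0 G3=G4=1 G4=0(const) -> 11010
Step 2: G0=1(const) G1=G2|G0=0|1=1 G2=NOT G1=NOT 1=0 G3=G4=0 G4=0(const) -> 11000
Step 3: G0=1(const) G1=G2|G0=0|1=1 G2=NOT G1=NOT 1=0 G3=G4=0 G4=0(const) -> 11000
Fixed point reached at step 2: 11000

Answer: fixed 11000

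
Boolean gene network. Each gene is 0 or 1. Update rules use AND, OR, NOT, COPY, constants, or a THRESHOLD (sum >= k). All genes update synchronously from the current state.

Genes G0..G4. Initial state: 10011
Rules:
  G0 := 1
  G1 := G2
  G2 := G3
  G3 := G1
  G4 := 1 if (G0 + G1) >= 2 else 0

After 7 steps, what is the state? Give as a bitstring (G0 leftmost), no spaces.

Step 1: G0=1(const) G1=G2=0 G2=G3=1 G3=G1=0 G4=(1+0>=2)=0 -> 10100
Step 2: G0=1(const) G1=G2=1 G2=G3=0 G3=G1=0 G4=(1+0>=2)=0 -> 11000
Step 3: G0=1(const) G1=G2=0 G2=G3=0 G3=G1=1 G4=(1+1>=2)=1 -> 10011
Step 4: G0=1(const) G1=G2=0 G2=G3=1 G3=G1=0 G4=(1+0>=2)=0 -> 10100
Step 5: G0=1(const) G1=G2=1 G2=G3=0 G3=G1=0 G4=(1+0>=2)=0 -> 11000
Step 6: G0=1(const) G1=G2=0 G2=G3=0 G3=G1=1 G4=(1+1>=2)=1 -> 10011
Step 7: G0=1(const) G1=G2=0 G2=G3=1 G3=G1=0 G4=(1+0>=2)=0 -> 10100

10100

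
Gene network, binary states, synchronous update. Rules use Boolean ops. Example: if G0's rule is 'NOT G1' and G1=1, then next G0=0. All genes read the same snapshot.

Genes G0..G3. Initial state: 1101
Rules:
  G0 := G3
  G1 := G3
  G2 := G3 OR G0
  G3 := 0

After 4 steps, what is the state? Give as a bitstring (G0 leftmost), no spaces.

Step 1: G0=G3=1 G1=G3=1 G2=G3|G0=1|1=1 G3=0(const) -> 1110
Step 2: G0=G3=0 G1=G3=0 G2=G3|G0=0|1=1 G3=0(const) -> 0010
Step 3: G0=G3=0 G1=G3=0 G2=G3|G0=0|0=0 G3=0(const) -> 0000
Step 4: G0=G3=0 G1=G3=0 G2=G3|G0=0|0=0 G3=0(const) -> 0000

0000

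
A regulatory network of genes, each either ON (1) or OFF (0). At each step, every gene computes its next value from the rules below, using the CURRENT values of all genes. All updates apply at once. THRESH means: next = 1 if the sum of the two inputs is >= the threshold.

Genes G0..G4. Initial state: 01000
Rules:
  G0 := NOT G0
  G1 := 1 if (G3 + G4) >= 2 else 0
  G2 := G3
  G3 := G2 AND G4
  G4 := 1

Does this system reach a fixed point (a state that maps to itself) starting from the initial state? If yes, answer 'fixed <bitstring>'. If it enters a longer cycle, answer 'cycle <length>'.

Step 0: 01000
Step 1: G0=NOT G0=NOT 0=1 G1=(0+0>=2)=0 G2=G3=0 G3=G2&G4=0&0=0 G4=1(const) -> 10001
Step 2: G0=NOT G0=NOT 1=0 G1=(0+1>=2)=0 G2=G3=0 G3=G2&G4=0&1=0 G4=1(const) -> 00001
Step 3: G0=NOT G0=NOT 0=1 G1=(0+1>=2)=0 G2=G3=0 G3=G2&G4=0&1=0 G4=1(const) -> 10001
Cycle of length 2 starting at step 1 -> no fixed point

Answer: cycle 2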